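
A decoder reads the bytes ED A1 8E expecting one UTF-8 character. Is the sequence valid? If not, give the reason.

invalid (encodes a surrogate (U+D800–U+DFFF))

Structurally a 3-byte sequence; payload = 0xD84E.
But 0xD84E is in U+D800–U+DFFF, the surrogate range. Surrogates are not Unicode scalar values and are forbidden in UTF-8.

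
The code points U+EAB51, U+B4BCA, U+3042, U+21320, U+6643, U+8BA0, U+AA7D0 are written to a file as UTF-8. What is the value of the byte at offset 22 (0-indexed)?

0xAA

U+EAB51 → 4-byte form F3 AA AD 91 at offsets 0–3.
U+B4BCA → 4-byte form F2 B4 AF 8A at offsets 4–7.
U+3042 → 3-byte form E3 81 82 at offsets 8–10.
U+21320 → 4-byte form F0 A1 8C A0 at offsets 11–14.
U+6643 → 3-byte form E6 99 83 at offsets 15–17.
U+8BA0 → 3-byte form E8 AE A0 at offsets 18–20.
U+AA7D0 → 4-byte form F2 AA 9F 90 at offsets 21–24.
Offset 22 falls in char 7's range; it's byte 2 of F2 AA 9F 90 = 0xAA.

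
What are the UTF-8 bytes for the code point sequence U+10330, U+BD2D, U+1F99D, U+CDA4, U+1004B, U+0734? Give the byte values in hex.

U+10330: 4-byte form → F0 90 8C B0.
U+BD2D: 3-byte form → EB B4 AD.
U+1F99D: 4-byte form → F0 9F A6 9D.
U+CDA4: 3-byte form → EC B6 A4.
U+1004B: 4-byte form → F0 90 81 8B.
U+0734: 2-byte form → DC B4.
Concatenated (20 bytes): F0 90 8C B0 EB B4 AD F0 9F A6 9D EC B6 A4 F0 90 81 8B DC B4.

F0 90 8C B0 EB B4 AD F0 9F A6 9D EC B6 A4 F0 90 81 8B DC B4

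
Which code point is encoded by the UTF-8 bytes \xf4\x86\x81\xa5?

U+106065

Leading byte 0xF4 = 11110100 matches 11110xxx → 4-byte sequence.
Byte 1: 0xF4 = 11110100, payload 100 (3 bits).
Byte 2: 0x86 = 10000110 (10xxxxxx ✓), payload 000110.
Byte 3: 0x81 = 10000001 (10xxxxxx ✓), payload 000001.
Byte 4: 0xA5 = 10100101 (10xxxxxx ✓), payload 100101.
Concatenate: 100000110000001100101 = 0x106065 (21 bits → U+106065).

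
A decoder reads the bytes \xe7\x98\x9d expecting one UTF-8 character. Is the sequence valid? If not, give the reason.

valid

Leading byte 0xE7 = 11100111 → 3-byte form.
Continuation bytes 0x98=10011000, 0x9D=10011101 all match 10xxxxxx.
Decoded value 0x761D is ≥ 0x800 (shortest form) and not a surrogate.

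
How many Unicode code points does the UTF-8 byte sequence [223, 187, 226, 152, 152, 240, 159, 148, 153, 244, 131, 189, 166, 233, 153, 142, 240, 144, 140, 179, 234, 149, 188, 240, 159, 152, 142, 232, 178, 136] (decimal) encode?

9

Byte at offset 0: 0xDF = 11011111 → 2-byte char (#1). Advance 2.
Byte at offset 2: 0xE2 = 11100010 → 3-byte char (#2). Advance 3.
Byte at offset 5: 0xF0 = 11110000 → 4-byte char (#3). Advance 4.
Byte at offset 9: 0xF4 = 11110100 → 4-byte char (#4). Advance 4.
Byte at offset 13: 0xE9 = 11101001 → 3-byte char (#5). Advance 3.
Byte at offset 16: 0xF0 = 11110000 → 4-byte char (#6). Advance 4.
Byte at offset 20: 0xEA = 11101010 → 3-byte char (#7). Advance 3.
Byte at offset 23: 0xF0 = 11110000 → 4-byte char (#8). Advance 4.
Byte at offset 27: 0xE8 = 11101000 → 3-byte char (#9). Advance 3.
Reached end at offset 30 after 9 code points.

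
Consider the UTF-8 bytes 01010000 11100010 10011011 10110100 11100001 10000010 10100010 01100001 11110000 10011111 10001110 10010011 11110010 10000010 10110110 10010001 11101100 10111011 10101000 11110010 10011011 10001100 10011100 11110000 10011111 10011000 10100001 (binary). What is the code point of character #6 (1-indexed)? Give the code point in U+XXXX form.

Offset 0: leading byte 0x50 = 01010000 → 1-byte char #1 = 50.
Offset 1: leading byte 0xE2 = 11100010 → 3-byte char #2 = E2 9B B4.
Offset 4: leading byte 0xE1 = 11100001 → 3-byte char #3 = E1 82 A2.
Offset 7: leading byte 0x61 = 01100001 → 1-byte char #4 = 61.
Offset 8: leading byte 0xF0 = 11110000 → 4-byte char #5 = F0 9F 8E 93.
Offset 12: leading byte 0xF2 = 11110010 → 4-byte char #6 = F2 82 B6 91.
Leading byte 0xF2 = 11110010 matches 11110xxx → 4-byte sequence.
Byte 1: 0xF2 = 11110010, payload 010 (3 bits).
Byte 2: 0x82 = 10000010 (10xxxxxx ✓), payload 000010.
Byte 3: 0xB6 = 10110110 (10xxxxxx ✓), payload 110110.
Byte 4: 0x91 = 10010001 (10xxxxxx ✓), payload 010001.
Concatenate: 010000010110110010001 = 0x82D91 (21 bits → U+82D91).

U+82D91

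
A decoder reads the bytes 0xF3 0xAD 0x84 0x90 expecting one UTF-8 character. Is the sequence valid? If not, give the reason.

Leading byte 0xF3 = 11110011 → 4-byte form.
Continuation bytes 0xAD=10101101, 0x84=10000100, 0x90=10010000 all match 10xxxxxx.
Decoded value 0xED110 is ≥ 0x10000 (shortest form) and not a surrogate.

valid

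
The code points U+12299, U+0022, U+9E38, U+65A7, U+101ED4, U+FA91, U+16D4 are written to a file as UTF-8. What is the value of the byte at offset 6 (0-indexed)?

U+12299 → 4-byte form F0 92 8A 99 at offsets 0–3.
U+0022 → 1-byte form 22 at offsets 4–4.
U+9E38 → 3-byte form E9 B8 B8 at offsets 5–7.
Offset 6 falls in char 3's range; it's byte 2 of E9 B8 B8 = 0xB8.

0xB8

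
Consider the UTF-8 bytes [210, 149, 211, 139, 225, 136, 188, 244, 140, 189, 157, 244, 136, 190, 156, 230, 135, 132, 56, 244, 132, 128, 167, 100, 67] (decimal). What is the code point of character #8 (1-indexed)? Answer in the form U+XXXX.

U+104027

Offset 0: leading byte 0xD2 = 11010010 → 2-byte char #1 = D2 95.
Offset 2: leading byte 0xD3 = 11010011 → 2-byte char #2 = D3 8B.
Offset 4: leading byte 0xE1 = 11100001 → 3-byte char #3 = E1 88 BC.
Offset 7: leading byte 0xF4 = 11110100 → 4-byte char #4 = F4 8C BD 9D.
Offset 11: leading byte 0xF4 = 11110100 → 4-byte char #5 = F4 88 BE 9C.
Offset 15: leading byte 0xE6 = 11100110 → 3-byte char #6 = E6 87 84.
Offset 18: leading byte 0x38 = 00111000 → 1-byte char #7 = 38.
Offset 19: leading byte 0xF4 = 11110100 → 4-byte char #8 = F4 84 80 A7.
Leading byte 0xF4 = 11110100 matches 11110xxx → 4-byte sequence.
Byte 1: 0xF4 = 11110100, payload 100 (3 bits).
Byte 2: 0x84 = 10000100 (10xxxxxx ✓), payload 000100.
Byte 3: 0x80 = 10000000 (10xxxxxx ✓), payload 000000.
Byte 4: 0xA7 = 10100111 (10xxxxxx ✓), payload 100111.
Concatenate: 100000100000000100111 = 0x104027 (21 bits → U+104027).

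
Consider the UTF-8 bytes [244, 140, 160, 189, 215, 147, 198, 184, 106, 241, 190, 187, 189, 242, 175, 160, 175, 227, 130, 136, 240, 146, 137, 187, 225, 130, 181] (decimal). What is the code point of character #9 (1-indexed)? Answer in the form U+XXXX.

U+10B5

Offset 0: leading byte 0xF4 = 11110100 → 4-byte char #1 = F4 8C A0 BD.
Offset 4: leading byte 0xD7 = 11010111 → 2-byte char #2 = D7 93.
Offset 6: leading byte 0xC6 = 11000110 → 2-byte char #3 = C6 B8.
Offset 8: leading byte 0x6A = 01101010 → 1-byte char #4 = 6A.
Offset 9: leading byte 0xF1 = 11110001 → 4-byte char #5 = F1 BE BB BD.
Offset 13: leading byte 0xF2 = 11110010 → 4-byte char #6 = F2 AF A0 AF.
Offset 17: leading byte 0xE3 = 11100011 → 3-byte char #7 = E3 82 88.
Offset 20: leading byte 0xF0 = 11110000 → 4-byte char #8 = F0 92 89 BB.
Offset 24: leading byte 0xE1 = 11100001 → 3-byte char #9 = E1 82 B5.
Leading byte 0xE1 = 11100001 matches 1110xxxx → 3-byte sequence.
Byte 1: 0xE1 = 11100001, payload 0001 (4 bits).
Byte 2: 0x82 = 10000010 (10xxxxxx ✓), payload 000010.
Byte 3: 0xB5 = 10110101 (10xxxxxx ✓), payload 110101.
Concatenate: 0001000010110101 = 0x10B5 (16 bits → U+10B5).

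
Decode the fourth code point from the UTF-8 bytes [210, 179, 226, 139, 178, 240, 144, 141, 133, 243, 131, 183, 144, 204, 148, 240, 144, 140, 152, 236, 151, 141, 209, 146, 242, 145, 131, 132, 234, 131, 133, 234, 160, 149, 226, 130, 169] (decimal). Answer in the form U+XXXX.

U+C3DD0

Offset 0: leading byte 0xD2 = 11010010 → 2-byte char #1 = D2 B3.
Offset 2: leading byte 0xE2 = 11100010 → 3-byte char #2 = E2 8B B2.
Offset 5: leading byte 0xF0 = 11110000 → 4-byte char #3 = F0 90 8D 85.
Offset 9: leading byte 0xF3 = 11110011 → 4-byte char #4 = F3 83 B7 90.
Leading byte 0xF3 = 11110011 matches 11110xxx → 4-byte sequence.
Byte 1: 0xF3 = 11110011, payload 011 (3 bits).
Byte 2: 0x83 = 10000011 (10xxxxxx ✓), payload 000011.
Byte 3: 0xB7 = 10110111 (10xxxxxx ✓), payload 110111.
Byte 4: 0x90 = 10010000 (10xxxxxx ✓), payload 010000.
Concatenate: 011000011110111010000 = 0xC3DD0 (21 bits → U+C3DD0).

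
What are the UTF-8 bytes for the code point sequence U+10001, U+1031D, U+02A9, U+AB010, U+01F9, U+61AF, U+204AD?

U+10001: 4-byte form → F0 90 80 81.
U+1031D: 4-byte form → F0 90 8C 9D.
U+02A9: 2-byte form → CA A9.
U+AB010: 4-byte form → F2 AB 80 90.
U+01F9: 2-byte form → C7 B9.
U+61AF: 3-byte form → E6 86 AF.
U+204AD: 4-byte form → F0 A0 92 AD.
Concatenated (23 bytes): F0 90 80 81 F0 90 8C 9D CA A9 F2 AB 80 90 C7 B9 E6 86 AF F0 A0 92 AD.

F0 90 80 81 F0 90 8C 9D CA A9 F2 AB 80 90 C7 B9 E6 86 AF F0 A0 92 AD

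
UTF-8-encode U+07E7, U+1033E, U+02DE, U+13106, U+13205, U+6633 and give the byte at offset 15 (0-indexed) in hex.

0x85

U+07E7 → 2-byte form DF A7 at offsets 0–1.
U+1033E → 4-byte form F0 90 8C BE at offsets 2–5.
U+02DE → 2-byte form CB 9E at offsets 6–7.
U+13106 → 4-byte form F0 93 84 86 at offsets 8–11.
U+13205 → 4-byte form F0 93 88 85 at offsets 12–15.
Offset 15 falls in char 5's range; it's byte 4 of F0 93 88 85 = 0x85.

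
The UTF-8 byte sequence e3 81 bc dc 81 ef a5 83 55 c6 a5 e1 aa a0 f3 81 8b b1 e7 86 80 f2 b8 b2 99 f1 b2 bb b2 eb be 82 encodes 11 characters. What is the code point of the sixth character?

Offset 0: leading byte 0xE3 = 11100011 → 3-byte char #1 = E3 81 BC.
Offset 3: leading byte 0xDC = 11011100 → 2-byte char #2 = DC 81.
Offset 5: leading byte 0xEF = 11101111 → 3-byte char #3 = EF A5 83.
Offset 8: leading byte 0x55 = 01010101 → 1-byte char #4 = 55.
Offset 9: leading byte 0xC6 = 11000110 → 2-byte char #5 = C6 A5.
Offset 11: leading byte 0xE1 = 11100001 → 3-byte char #6 = E1 AA A0.
Leading byte 0xE1 = 11100001 matches 1110xxxx → 3-byte sequence.
Byte 1: 0xE1 = 11100001, payload 0001 (4 bits).
Byte 2: 0xAA = 10101010 (10xxxxxx ✓), payload 101010.
Byte 3: 0xA0 = 10100000 (10xxxxxx ✓), payload 100000.
Concatenate: 0001101010100000 = 0x1AA0 (16 bits → U+1AA0).

U+1AA0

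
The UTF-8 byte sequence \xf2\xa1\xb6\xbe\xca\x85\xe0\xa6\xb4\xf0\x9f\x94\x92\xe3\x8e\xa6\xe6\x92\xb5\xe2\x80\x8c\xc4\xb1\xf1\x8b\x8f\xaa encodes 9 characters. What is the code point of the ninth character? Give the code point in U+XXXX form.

U+4B3EA

Offset 0: leading byte 0xF2 = 11110010 → 4-byte char #1 = F2 A1 B6 BE.
Offset 4: leading byte 0xCA = 11001010 → 2-byte char #2 = CA 85.
Offset 6: leading byte 0xE0 = 11100000 → 3-byte char #3 = E0 A6 B4.
Offset 9: leading byte 0xF0 = 11110000 → 4-byte char #4 = F0 9F 94 92.
Offset 13: leading byte 0xE3 = 11100011 → 3-byte char #5 = E3 8E A6.
Offset 16: leading byte 0xE6 = 11100110 → 3-byte char #6 = E6 92 B5.
Offset 19: leading byte 0xE2 = 11100010 → 3-byte char #7 = E2 80 8C.
Offset 22: leading byte 0xC4 = 11000100 → 2-byte char #8 = C4 B1.
Offset 24: leading byte 0xF1 = 11110001 → 4-byte char #9 = F1 8B 8F AA.
Leading byte 0xF1 = 11110001 matches 11110xxx → 4-byte sequence.
Byte 1: 0xF1 = 11110001, payload 001 (3 bits).
Byte 2: 0x8B = 10001011 (10xxxxxx ✓), payload 001011.
Byte 3: 0x8F = 10001111 (10xxxxxx ✓), payload 001111.
Byte 4: 0xAA = 10101010 (10xxxxxx ✓), payload 101010.
Concatenate: 001001011001111101010 = 0x4B3EA (21 bits → U+4B3EA).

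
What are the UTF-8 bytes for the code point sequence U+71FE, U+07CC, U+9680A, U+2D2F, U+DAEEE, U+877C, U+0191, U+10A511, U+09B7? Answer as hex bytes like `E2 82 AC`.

E7 87 BE DF 8C F2 96 A0 8A E2 B4 AF F3 9A BB AE E8 9D BC C6 91 F4 8A 94 91 E0 A6 B7

U+71FE: 3-byte form → E7 87 BE.
U+07CC: 2-byte form → DF 8C.
U+9680A: 4-byte form → F2 96 A0 8A.
U+2D2F: 3-byte form → E2 B4 AF.
U+DAEEE: 4-byte form → F3 9A BB AE.
U+877C: 3-byte form → E8 9D BC.
U+0191: 2-byte form → C6 91.
U+10A511: 4-byte form → F4 8A 94 91.
U+09B7: 3-byte form → E0 A6 B7.
Concatenated (28 bytes): E7 87 BE DF 8C F2 96 A0 8A E2 B4 AF F3 9A BB AE E8 9D BC C6 91 F4 8A 94 91 E0 A6 B7.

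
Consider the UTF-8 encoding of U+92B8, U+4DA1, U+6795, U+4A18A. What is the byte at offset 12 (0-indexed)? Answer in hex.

U+92B8 → 3-byte form E9 8A B8 at offsets 0–2.
U+4DA1 → 3-byte form E4 B6 A1 at offsets 3–5.
U+6795 → 3-byte form E6 9E 95 at offsets 6–8.
U+4A18A → 4-byte form F1 8A 86 8A at offsets 9–12.
Offset 12 falls in char 4's range; it's byte 4 of F1 8A 86 8A = 0x8A.

0x8A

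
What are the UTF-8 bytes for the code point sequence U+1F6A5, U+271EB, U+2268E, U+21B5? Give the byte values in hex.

F0 9F 9A A5 F0 A7 87 AB F0 A2 9A 8E E2 86 B5

U+1F6A5: 4-byte form → F0 9F 9A A5.
U+271EB: 4-byte form → F0 A7 87 AB.
U+2268E: 4-byte form → F0 A2 9A 8E.
U+21B5: 3-byte form → E2 86 B5.
Concatenated (15 bytes): F0 9F 9A A5 F0 A7 87 AB F0 A2 9A 8E E2 86 B5.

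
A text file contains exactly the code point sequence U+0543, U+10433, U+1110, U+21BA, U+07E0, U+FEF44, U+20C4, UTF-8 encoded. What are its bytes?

U+0543: 2-byte form → D5 83.
U+10433: 4-byte form → F0 90 90 B3.
U+1110: 3-byte form → E1 84 90.
U+21BA: 3-byte form → E2 86 BA.
U+07E0: 2-byte form → DF A0.
U+FEF44: 4-byte form → F3 BE BD 84.
U+20C4: 3-byte form → E2 83 84.
Concatenated (21 bytes): D5 83 F0 90 90 B3 E1 84 90 E2 86 BA DF A0 F3 BE BD 84 E2 83 84.

D5 83 F0 90 90 B3 E1 84 90 E2 86 BA DF A0 F3 BE BD 84 E2 83 84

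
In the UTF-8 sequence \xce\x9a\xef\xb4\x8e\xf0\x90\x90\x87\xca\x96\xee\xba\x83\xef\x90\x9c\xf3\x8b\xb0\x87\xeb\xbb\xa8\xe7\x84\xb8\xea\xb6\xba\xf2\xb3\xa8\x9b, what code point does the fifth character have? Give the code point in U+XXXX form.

U+EE83

Offset 0: leading byte 0xCE = 11001110 → 2-byte char #1 = CE 9A.
Offset 2: leading byte 0xEF = 11101111 → 3-byte char #2 = EF B4 8E.
Offset 5: leading byte 0xF0 = 11110000 → 4-byte char #3 = F0 90 90 87.
Offset 9: leading byte 0xCA = 11001010 → 2-byte char #4 = CA 96.
Offset 11: leading byte 0xEE = 11101110 → 3-byte char #5 = EE BA 83.
Leading byte 0xEE = 11101110 matches 1110xxxx → 3-byte sequence.
Byte 1: 0xEE = 11101110, payload 1110 (4 bits).
Byte 2: 0xBA = 10111010 (10xxxxxx ✓), payload 111010.
Byte 3: 0x83 = 10000011 (10xxxxxx ✓), payload 000011.
Concatenate: 1110111010000011 = 0xEE83 (16 bits → U+EE83).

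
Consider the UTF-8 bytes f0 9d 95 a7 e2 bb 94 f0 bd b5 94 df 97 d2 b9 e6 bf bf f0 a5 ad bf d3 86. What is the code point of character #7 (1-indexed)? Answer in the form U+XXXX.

U+25B7F

Offset 0: leading byte 0xF0 = 11110000 → 4-byte char #1 = F0 9D 95 A7.
Offset 4: leading byte 0xE2 = 11100010 → 3-byte char #2 = E2 BB 94.
Offset 7: leading byte 0xF0 = 11110000 → 4-byte char #3 = F0 BD B5 94.
Offset 11: leading byte 0xDF = 11011111 → 2-byte char #4 = DF 97.
Offset 13: leading byte 0xD2 = 11010010 → 2-byte char #5 = D2 B9.
Offset 15: leading byte 0xE6 = 11100110 → 3-byte char #6 = E6 BF BF.
Offset 18: leading byte 0xF0 = 11110000 → 4-byte char #7 = F0 A5 AD BF.
Leading byte 0xF0 = 11110000 matches 11110xxx → 4-byte sequence.
Byte 1: 0xF0 = 11110000, payload 000 (3 bits).
Byte 2: 0xA5 = 10100101 (10xxxxxx ✓), payload 100101.
Byte 3: 0xAD = 10101101 (10xxxxxx ✓), payload 101101.
Byte 4: 0xBF = 10111111 (10xxxxxx ✓), payload 111111.
Concatenate: 000100101101101111111 = 0x25B7F (21 bits → U+25B7F).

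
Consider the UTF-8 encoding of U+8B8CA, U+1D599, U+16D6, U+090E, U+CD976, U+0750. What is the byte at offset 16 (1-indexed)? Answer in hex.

1-indexed offset 16 is 0-indexed offset 15.
U+8B8CA → 4-byte form F2 8B A3 8A at offsets 0–3.
U+1D599 → 4-byte form F0 9D 96 99 at offsets 4–7.
U+16D6 → 3-byte form E1 9B 96 at offsets 8–10.
U+090E → 3-byte form E0 A4 8E at offsets 11–13.
U+CD976 → 4-byte form F3 8D A5 B6 at offsets 14–17.
Offset 15 falls in char 5's range; it's byte 2 of F3 8D A5 B6 = 0x8D.

0x8D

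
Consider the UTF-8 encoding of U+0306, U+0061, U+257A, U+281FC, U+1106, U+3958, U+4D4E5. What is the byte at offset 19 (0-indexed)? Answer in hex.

0xA5

U+0306 → 2-byte form CC 86 at offsets 0–1.
U+0061 → 1-byte form 61 at offsets 2–2.
U+257A → 3-byte form E2 95 BA at offsets 3–5.
U+281FC → 4-byte form F0 A8 87 BC at offsets 6–9.
U+1106 → 3-byte form E1 84 86 at offsets 10–12.
U+3958 → 3-byte form E3 A5 98 at offsets 13–15.
U+4D4E5 → 4-byte form F1 8D 93 A5 at offsets 16–19.
Offset 19 falls in char 7's range; it's byte 4 of F1 8D 93 A5 = 0xA5.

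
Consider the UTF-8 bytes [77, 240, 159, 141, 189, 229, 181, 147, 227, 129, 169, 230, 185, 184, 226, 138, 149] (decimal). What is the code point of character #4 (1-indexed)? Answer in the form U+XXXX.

U+3069

Offset 0: leading byte 0x4D = 01001101 → 1-byte char #1 = 4D.
Offset 1: leading byte 0xF0 = 11110000 → 4-byte char #2 = F0 9F 8D BD.
Offset 5: leading byte 0xE5 = 11100101 → 3-byte char #3 = E5 B5 93.
Offset 8: leading byte 0xE3 = 11100011 → 3-byte char #4 = E3 81 A9.
Leading byte 0xE3 = 11100011 matches 1110xxxx → 3-byte sequence.
Byte 1: 0xE3 = 11100011, payload 0011 (4 bits).
Byte 2: 0x81 = 10000001 (10xxxxxx ✓), payload 000001.
Byte 3: 0xA9 = 10101001 (10xxxxxx ✓), payload 101001.
Concatenate: 0011000001101001 = 0x3069 (16 bits → U+3069).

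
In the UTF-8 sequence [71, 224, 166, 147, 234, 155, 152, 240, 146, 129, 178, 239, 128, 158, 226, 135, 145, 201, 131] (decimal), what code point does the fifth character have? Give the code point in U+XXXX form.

U+F01E

Offset 0: leading byte 0x47 = 01000111 → 1-byte char #1 = 47.
Offset 1: leading byte 0xE0 = 11100000 → 3-byte char #2 = E0 A6 93.
Offset 4: leading byte 0xEA = 11101010 → 3-byte char #3 = EA 9B 98.
Offset 7: leading byte 0xF0 = 11110000 → 4-byte char #4 = F0 92 81 B2.
Offset 11: leading byte 0xEF = 11101111 → 3-byte char #5 = EF 80 9E.
Leading byte 0xEF = 11101111 matches 1110xxxx → 3-byte sequence.
Byte 1: 0xEF = 11101111, payload 1111 (4 bits).
Byte 2: 0x80 = 10000000 (10xxxxxx ✓), payload 000000.
Byte 3: 0x9E = 10011110 (10xxxxxx ✓), payload 011110.
Concatenate: 1111000000011110 = 0xF01E (16 bits → U+F01E).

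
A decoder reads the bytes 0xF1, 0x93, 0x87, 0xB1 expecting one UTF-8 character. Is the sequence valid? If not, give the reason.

valid

Leading byte 0xF1 = 11110001 → 4-byte form.
Continuation bytes 0x93=10010011, 0x87=10000111, 0xB1=10110001 all match 10xxxxxx.
Decoded value 0x531F1 is ≥ 0x10000 (shortest form) and not a surrogate.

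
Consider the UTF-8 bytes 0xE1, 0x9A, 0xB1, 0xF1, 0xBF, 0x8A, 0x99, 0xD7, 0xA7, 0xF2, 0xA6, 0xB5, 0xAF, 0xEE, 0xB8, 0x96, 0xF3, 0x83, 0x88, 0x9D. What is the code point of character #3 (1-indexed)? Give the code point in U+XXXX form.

Offset 0: leading byte 0xE1 = 11100001 → 3-byte char #1 = E1 9A B1.
Offset 3: leading byte 0xF1 = 11110001 → 4-byte char #2 = F1 BF 8A 99.
Offset 7: leading byte 0xD7 = 11010111 → 2-byte char #3 = D7 A7.
Leading byte 0xD7 = 11010111 matches 110xxxxx → 2-byte sequence.
Byte 1: 0xD7 = 11010111, payload 10111 (5 bits).
Byte 2: 0xA7 = 10100111 (10xxxxxx ✓), payload 100111.
Concatenate: 10111100111 = 0x5E7 (11 bits → U+05E7).

U+05E7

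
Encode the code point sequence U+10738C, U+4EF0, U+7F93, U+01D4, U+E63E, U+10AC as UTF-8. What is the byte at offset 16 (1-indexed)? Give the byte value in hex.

0xE1

1-indexed offset 16 is 0-indexed offset 15.
U+10738C → 4-byte form F4 87 8E 8C at offsets 0–3.
U+4EF0 → 3-byte form E4 BB B0 at offsets 4–6.
U+7F93 → 3-byte form E7 BE 93 at offsets 7–9.
U+01D4 → 2-byte form C7 94 at offsets 10–11.
U+E63E → 3-byte form EE 98 BE at offsets 12–14.
U+10AC → 3-byte form E1 82 AC at offsets 15–17.
Offset 15 falls in char 6's range; it's byte 1 of E1 82 AC = 0xE1.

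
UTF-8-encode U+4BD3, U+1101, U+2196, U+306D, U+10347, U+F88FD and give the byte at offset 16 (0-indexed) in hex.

0xF3

U+4BD3 → 3-byte form E4 AF 93 at offsets 0–2.
U+1101 → 3-byte form E1 84 81 at offsets 3–5.
U+2196 → 3-byte form E2 86 96 at offsets 6–8.
U+306D → 3-byte form E3 81 AD at offsets 9–11.
U+10347 → 4-byte form F0 90 8D 87 at offsets 12–15.
U+F88FD → 4-byte form F3 B8 A3 BD at offsets 16–19.
Offset 16 falls in char 6's range; it's byte 1 of F3 B8 A3 BD = 0xF3.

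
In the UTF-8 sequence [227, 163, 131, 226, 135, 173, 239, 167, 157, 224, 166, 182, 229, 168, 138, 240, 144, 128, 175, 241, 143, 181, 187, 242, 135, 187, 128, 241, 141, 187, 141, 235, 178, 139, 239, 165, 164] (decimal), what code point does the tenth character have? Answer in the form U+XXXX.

Offset 0: leading byte 0xE3 = 11100011 → 3-byte char #1 = E3 A3 83.
Offset 3: leading byte 0xE2 = 11100010 → 3-byte char #2 = E2 87 AD.
Offset 6: leading byte 0xEF = 11101111 → 3-byte char #3 = EF A7 9D.
Offset 9: leading byte 0xE0 = 11100000 → 3-byte char #4 = E0 A6 B6.
Offset 12: leading byte 0xE5 = 11100101 → 3-byte char #5 = E5 A8 8A.
Offset 15: leading byte 0xF0 = 11110000 → 4-byte char #6 = F0 90 80 AF.
Offset 19: leading byte 0xF1 = 11110001 → 4-byte char #7 = F1 8F B5 BB.
Offset 23: leading byte 0xF2 = 11110010 → 4-byte char #8 = F2 87 BB 80.
Offset 27: leading byte 0xF1 = 11110001 → 4-byte char #9 = F1 8D BB 8D.
Offset 31: leading byte 0xEB = 11101011 → 3-byte char #10 = EB B2 8B.
Leading byte 0xEB = 11101011 matches 1110xxxx → 3-byte sequence.
Byte 1: 0xEB = 11101011, payload 1011 (4 bits).
Byte 2: 0xB2 = 10110010 (10xxxxxx ✓), payload 110010.
Byte 3: 0x8B = 10001011 (10xxxxxx ✓), payload 001011.
Concatenate: 1011110010001011 = 0xBC8B (16 bits → U+BC8B).

U+BC8B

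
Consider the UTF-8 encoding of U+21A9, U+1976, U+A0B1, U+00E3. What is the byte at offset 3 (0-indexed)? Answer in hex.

U+21A9 → 3-byte form E2 86 A9 at offsets 0–2.
U+1976 → 3-byte form E1 A5 B6 at offsets 3–5.
Offset 3 falls in char 2's range; it's byte 1 of E1 A5 B6 = 0xE1.

0xE1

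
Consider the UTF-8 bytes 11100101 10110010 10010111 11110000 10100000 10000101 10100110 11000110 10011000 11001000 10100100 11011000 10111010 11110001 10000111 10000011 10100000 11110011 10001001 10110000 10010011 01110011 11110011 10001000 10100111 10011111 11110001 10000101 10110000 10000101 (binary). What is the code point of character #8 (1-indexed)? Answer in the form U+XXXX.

U+0073

Offset 0: leading byte 0xE5 = 11100101 → 3-byte char #1 = E5 B2 97.
Offset 3: leading byte 0xF0 = 11110000 → 4-byte char #2 = F0 A0 85 A6.
Offset 7: leading byte 0xC6 = 11000110 → 2-byte char #3 = C6 98.
Offset 9: leading byte 0xC8 = 11001000 → 2-byte char #4 = C8 A4.
Offset 11: leading byte 0xD8 = 11011000 → 2-byte char #5 = D8 BA.
Offset 13: leading byte 0xF1 = 11110001 → 4-byte char #6 = F1 87 83 A0.
Offset 17: leading byte 0xF3 = 11110011 → 4-byte char #7 = F3 89 B0 93.
Offset 21: leading byte 0x73 = 01110011 → 1-byte char #8 = 73.
Leading byte 0x73 = 01110011 matches 0xxxxxxx → 1-byte sequence.
Byte 1: 0x73 = 01110011, payload 1110011 (7 bits).
Concatenate: 1110011 = 0x73 (7 bits → U+0073).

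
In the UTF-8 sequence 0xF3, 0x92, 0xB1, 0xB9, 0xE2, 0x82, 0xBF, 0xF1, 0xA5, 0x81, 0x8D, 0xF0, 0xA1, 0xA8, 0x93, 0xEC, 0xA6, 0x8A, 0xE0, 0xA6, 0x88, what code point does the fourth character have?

Offset 0: leading byte 0xF3 = 11110011 → 4-byte char #1 = F3 92 B1 B9.
Offset 4: leading byte 0xE2 = 11100010 → 3-byte char #2 = E2 82 BF.
Offset 7: leading byte 0xF1 = 11110001 → 4-byte char #3 = F1 A5 81 8D.
Offset 11: leading byte 0xF0 = 11110000 → 4-byte char #4 = F0 A1 A8 93.
Leading byte 0xF0 = 11110000 matches 11110xxx → 4-byte sequence.
Byte 1: 0xF0 = 11110000, payload 000 (3 bits).
Byte 2: 0xA1 = 10100001 (10xxxxxx ✓), payload 100001.
Byte 3: 0xA8 = 10101000 (10xxxxxx ✓), payload 101000.
Byte 4: 0x93 = 10010011 (10xxxxxx ✓), payload 010011.
Concatenate: 000100001101000010011 = 0x21A13 (21 bits → U+21A13).

U+21A13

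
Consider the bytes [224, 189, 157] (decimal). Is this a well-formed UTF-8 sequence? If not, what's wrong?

valid

Leading byte 0xE0 = 11100000 → 3-byte form.
Continuation bytes 0xBD=10111101, 0x9D=10011101 all match 10xxxxxx.
Decoded value 0xF5D is ≥ 0x800 (shortest form) and not a surrogate.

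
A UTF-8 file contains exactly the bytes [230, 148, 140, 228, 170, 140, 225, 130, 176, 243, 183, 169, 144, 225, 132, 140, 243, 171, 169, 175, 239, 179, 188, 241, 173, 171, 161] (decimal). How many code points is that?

8

Byte at offset 0: 0xE6 = 11100110 → 3-byte char (#1). Advance 3.
Byte at offset 3: 0xE4 = 11100100 → 3-byte char (#2). Advance 3.
Byte at offset 6: 0xE1 = 11100001 → 3-byte char (#3). Advance 3.
Byte at offset 9: 0xF3 = 11110011 → 4-byte char (#4). Advance 4.
Byte at offset 13: 0xE1 = 11100001 → 3-byte char (#5). Advance 3.
Byte at offset 16: 0xF3 = 11110011 → 4-byte char (#6). Advance 4.
Byte at offset 20: 0xEF = 11101111 → 3-byte char (#7). Advance 3.
Byte at offset 23: 0xF1 = 11110001 → 4-byte char (#8). Advance 4.
Reached end at offset 27 after 8 code points.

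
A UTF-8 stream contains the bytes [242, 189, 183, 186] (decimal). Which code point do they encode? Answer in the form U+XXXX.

Leading byte 0xF2 = 11110010 matches 11110xxx → 4-byte sequence.
Byte 1: 0xF2 = 11110010, payload 010 (3 bits).
Byte 2: 0xBD = 10111101 (10xxxxxx ✓), payload 111101.
Byte 3: 0xB7 = 10110111 (10xxxxxx ✓), payload 110111.
Byte 4: 0xBA = 10111010 (10xxxxxx ✓), payload 111010.
Concatenate: 010111101110111111010 = 0xBDDFA (21 bits → U+BDDFA).

U+BDDFA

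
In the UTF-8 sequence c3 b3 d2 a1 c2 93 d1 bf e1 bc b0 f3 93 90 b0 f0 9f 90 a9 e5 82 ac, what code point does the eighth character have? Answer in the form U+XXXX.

Offset 0: leading byte 0xC3 = 11000011 → 2-byte char #1 = C3 B3.
Offset 2: leading byte 0xD2 = 11010010 → 2-byte char #2 = D2 A1.
Offset 4: leading byte 0xC2 = 11000010 → 2-byte char #3 = C2 93.
Offset 6: leading byte 0xD1 = 11010001 → 2-byte char #4 = D1 BF.
Offset 8: leading byte 0xE1 = 11100001 → 3-byte char #5 = E1 BC B0.
Offset 11: leading byte 0xF3 = 11110011 → 4-byte char #6 = F3 93 90 B0.
Offset 15: leading byte 0xF0 = 11110000 → 4-byte char #7 = F0 9F 90 A9.
Offset 19: leading byte 0xE5 = 11100101 → 3-byte char #8 = E5 82 AC.
Leading byte 0xE5 = 11100101 matches 1110xxxx → 3-byte sequence.
Byte 1: 0xE5 = 11100101, payload 0101 (4 bits).
Byte 2: 0x82 = 10000010 (10xxxxxx ✓), payload 000010.
Byte 3: 0xAC = 10101100 (10xxxxxx ✓), payload 101100.
Concatenate: 0101000010101100 = 0x50AC (16 bits → U+50AC).

U+50AC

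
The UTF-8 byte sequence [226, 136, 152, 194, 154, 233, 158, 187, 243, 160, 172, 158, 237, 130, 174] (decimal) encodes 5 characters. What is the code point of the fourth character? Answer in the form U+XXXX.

U+E0B1E

Offset 0: leading byte 0xE2 = 11100010 → 3-byte char #1 = E2 88 98.
Offset 3: leading byte 0xC2 = 11000010 → 2-byte char #2 = C2 9A.
Offset 5: leading byte 0xE9 = 11101001 → 3-byte char #3 = E9 9E BB.
Offset 8: leading byte 0xF3 = 11110011 → 4-byte char #4 = F3 A0 AC 9E.
Leading byte 0xF3 = 11110011 matches 11110xxx → 4-byte sequence.
Byte 1: 0xF3 = 11110011, payload 011 (3 bits).
Byte 2: 0xA0 = 10100000 (10xxxxxx ✓), payload 100000.
Byte 3: 0xAC = 10101100 (10xxxxxx ✓), payload 101100.
Byte 4: 0x9E = 10011110 (10xxxxxx ✓), payload 011110.
Concatenate: 011100000101100011110 = 0xE0B1E (21 bits → U+E0B1E).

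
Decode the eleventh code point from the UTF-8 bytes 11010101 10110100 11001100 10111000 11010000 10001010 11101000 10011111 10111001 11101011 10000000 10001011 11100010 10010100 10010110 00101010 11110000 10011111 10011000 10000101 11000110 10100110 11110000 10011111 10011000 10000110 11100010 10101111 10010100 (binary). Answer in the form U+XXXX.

Offset 0: leading byte 0xD5 = 11010101 → 2-byte char #1 = D5 B4.
Offset 2: leading byte 0xCC = 11001100 → 2-byte char #2 = CC B8.
Offset 4: leading byte 0xD0 = 11010000 → 2-byte char #3 = D0 8A.
Offset 6: leading byte 0xE8 = 11101000 → 3-byte char #4 = E8 9F B9.
Offset 9: leading byte 0xEB = 11101011 → 3-byte char #5 = EB 80 8B.
Offset 12: leading byte 0xE2 = 11100010 → 3-byte char #6 = E2 94 96.
Offset 15: leading byte 0x2A = 00101010 → 1-byte char #7 = 2A.
Offset 16: leading byte 0xF0 = 11110000 → 4-byte char #8 = F0 9F 98 85.
Offset 20: leading byte 0xC6 = 11000110 → 2-byte char #9 = C6 A6.
Offset 22: leading byte 0xF0 = 11110000 → 4-byte char #10 = F0 9F 98 86.
Offset 26: leading byte 0xE2 = 11100010 → 3-byte char #11 = E2 AF 94.
Leading byte 0xE2 = 11100010 matches 1110xxxx → 3-byte sequence.
Byte 1: 0xE2 = 11100010, payload 0010 (4 bits).
Byte 2: 0xAF = 10101111 (10xxxxxx ✓), payload 101111.
Byte 3: 0x94 = 10010100 (10xxxxxx ✓), payload 010100.
Concatenate: 0010101111010100 = 0x2BD4 (16 bits → U+2BD4).

U+2BD4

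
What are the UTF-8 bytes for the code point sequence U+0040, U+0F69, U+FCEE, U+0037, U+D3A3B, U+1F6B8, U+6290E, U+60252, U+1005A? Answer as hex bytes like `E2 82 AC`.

40 E0 BD A9 EF B3 AE 37 F3 93 A8 BB F0 9F 9A B8 F1 A2 A4 8E F1 A0 89 92 F0 90 81 9A

U+0040: 1-byte form → 40.
U+0F69: 3-byte form → E0 BD A9.
U+FCEE: 3-byte form → EF B3 AE.
U+0037: 1-byte form → 37.
U+D3A3B: 4-byte form → F3 93 A8 BB.
U+1F6B8: 4-byte form → F0 9F 9A B8.
U+6290E: 4-byte form → F1 A2 A4 8E.
U+60252: 4-byte form → F1 A0 89 92.
U+1005A: 4-byte form → F0 90 81 9A.
Concatenated (28 bytes): 40 E0 BD A9 EF B3 AE 37 F3 93 A8 BB F0 9F 9A B8 F1 A2 A4 8E F1 A0 89 92 F0 90 81 9A.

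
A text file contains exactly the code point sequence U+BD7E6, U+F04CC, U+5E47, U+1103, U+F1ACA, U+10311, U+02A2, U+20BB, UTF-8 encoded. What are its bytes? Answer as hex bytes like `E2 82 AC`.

U+BD7E6: 4-byte form → F2 BD 9F A6.
U+F04CC: 4-byte form → F3 B0 93 8C.
U+5E47: 3-byte form → E5 B9 87.
U+1103: 3-byte form → E1 84 83.
U+F1ACA: 4-byte form → F3 B1 AB 8A.
U+10311: 4-byte form → F0 90 8C 91.
U+02A2: 2-byte form → CA A2.
U+20BB: 3-byte form → E2 82 BB.
Concatenated (27 bytes): F2 BD 9F A6 F3 B0 93 8C E5 B9 87 E1 84 83 F3 B1 AB 8A F0 90 8C 91 CA A2 E2 82 BB.

F2 BD 9F A6 F3 B0 93 8C E5 B9 87 E1 84 83 F3 B1 AB 8A F0 90 8C 91 CA A2 E2 82 BB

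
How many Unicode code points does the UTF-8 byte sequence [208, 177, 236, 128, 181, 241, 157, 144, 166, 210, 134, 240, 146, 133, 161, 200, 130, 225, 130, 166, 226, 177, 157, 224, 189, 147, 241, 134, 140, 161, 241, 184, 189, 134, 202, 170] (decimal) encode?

12

Byte at offset 0: 0xD0 = 11010000 → 2-byte char (#1). Advance 2.
Byte at offset 2: 0xEC = 11101100 → 3-byte char (#2). Advance 3.
Byte at offset 5: 0xF1 = 11110001 → 4-byte char (#3). Advance 4.
Byte at offset 9: 0xD2 = 11010010 → 2-byte char (#4). Advance 2.
Byte at offset 11: 0xF0 = 11110000 → 4-byte char (#5). Advance 4.
Byte at offset 15: 0xC8 = 11001000 → 2-byte char (#6). Advance 2.
Byte at offset 17: 0xE1 = 11100001 → 3-byte char (#7). Advance 3.
Byte at offset 20: 0xE2 = 11100010 → 3-byte char (#8). Advance 3.
Byte at offset 23: 0xE0 = 11100000 → 3-byte char (#9). Advance 3.
Byte at offset 26: 0xF1 = 11110001 → 4-byte char (#10). Advance 4.
Byte at offset 30: 0xF1 = 11110001 → 4-byte char (#11). Advance 4.
Byte at offset 34: 0xCA = 11001010 → 2-byte char (#12). Advance 2.
Reached end at offset 36 after 12 code points.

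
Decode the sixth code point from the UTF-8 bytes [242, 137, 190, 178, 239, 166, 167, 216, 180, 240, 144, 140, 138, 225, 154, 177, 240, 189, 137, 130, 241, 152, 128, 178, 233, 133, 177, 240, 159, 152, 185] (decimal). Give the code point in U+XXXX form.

Offset 0: leading byte 0xF2 = 11110010 → 4-byte char #1 = F2 89 BE B2.
Offset 4: leading byte 0xEF = 11101111 → 3-byte char #2 = EF A6 A7.
Offset 7: leading byte 0xD8 = 11011000 → 2-byte char #3 = D8 B4.
Offset 9: leading byte 0xF0 = 11110000 → 4-byte char #4 = F0 90 8C 8A.
Offset 13: leading byte 0xE1 = 11100001 → 3-byte char #5 = E1 9A B1.
Offset 16: leading byte 0xF0 = 11110000 → 4-byte char #6 = F0 BD 89 82.
Leading byte 0xF0 = 11110000 matches 11110xxx → 4-byte sequence.
Byte 1: 0xF0 = 11110000, payload 000 (3 bits).
Byte 2: 0xBD = 10111101 (10xxxxxx ✓), payload 111101.
Byte 3: 0x89 = 10001001 (10xxxxxx ✓), payload 001001.
Byte 4: 0x82 = 10000010 (10xxxxxx ✓), payload 000010.
Concatenate: 000111101001001000010 = 0x3D242 (21 bits → U+3D242).

U+3D242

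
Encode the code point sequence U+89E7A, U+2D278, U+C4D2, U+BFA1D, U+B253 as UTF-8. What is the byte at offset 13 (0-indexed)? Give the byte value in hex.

U+89E7A → 4-byte form F2 89 B9 BA at offsets 0–3.
U+2D278 → 4-byte form F0 AD 89 B8 at offsets 4–7.
U+C4D2 → 3-byte form EC 93 92 at offsets 8–10.
U+BFA1D → 4-byte form F2 BF A8 9D at offsets 11–14.
Offset 13 falls in char 4's range; it's byte 3 of F2 BF A8 9D = 0xA8.

0xA8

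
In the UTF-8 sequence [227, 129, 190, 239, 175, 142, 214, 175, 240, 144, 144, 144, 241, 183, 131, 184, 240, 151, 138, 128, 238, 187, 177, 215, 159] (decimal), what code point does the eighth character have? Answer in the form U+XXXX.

U+05DF

Offset 0: leading byte 0xE3 = 11100011 → 3-byte char #1 = E3 81 BE.
Offset 3: leading byte 0xEF = 11101111 → 3-byte char #2 = EF AF 8E.
Offset 6: leading byte 0xD6 = 11010110 → 2-byte char #3 = D6 AF.
Offset 8: leading byte 0xF0 = 11110000 → 4-byte char #4 = F0 90 90 90.
Offset 12: leading byte 0xF1 = 11110001 → 4-byte char #5 = F1 B7 83 B8.
Offset 16: leading byte 0xF0 = 11110000 → 4-byte char #6 = F0 97 8A 80.
Offset 20: leading byte 0xEE = 11101110 → 3-byte char #7 = EE BB B1.
Offset 23: leading byte 0xD7 = 11010111 → 2-byte char #8 = D7 9F.
Leading byte 0xD7 = 11010111 matches 110xxxxx → 2-byte sequence.
Byte 1: 0xD7 = 11010111, payload 10111 (5 bits).
Byte 2: 0x9F = 10011111 (10xxxxxx ✓), payload 011111.
Concatenate: 10111011111 = 0x5DF (11 bits → U+05DF).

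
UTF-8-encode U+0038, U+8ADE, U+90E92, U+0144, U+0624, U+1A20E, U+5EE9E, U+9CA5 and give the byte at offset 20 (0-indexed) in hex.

U+0038 → 1-byte form 38 at offsets 0–0.
U+8ADE → 3-byte form E8 AB 9E at offsets 1–3.
U+90E92 → 4-byte form F2 90 BA 92 at offsets 4–7.
U+0144 → 2-byte form C5 84 at offsets 8–9.
U+0624 → 2-byte form D8 A4 at offsets 10–11.
U+1A20E → 4-byte form F0 9A 88 8E at offsets 12–15.
U+5EE9E → 4-byte form F1 9E BA 9E at offsets 16–19.
U+9CA5 → 3-byte form E9 B2 A5 at offsets 20–22.
Offset 20 falls in char 8's range; it's byte 1 of E9 B2 A5 = 0xE9.

0xE9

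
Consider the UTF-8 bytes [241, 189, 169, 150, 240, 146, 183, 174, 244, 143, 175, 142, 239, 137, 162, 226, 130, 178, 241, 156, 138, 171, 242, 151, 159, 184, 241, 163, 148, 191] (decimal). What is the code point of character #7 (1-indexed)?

Offset 0: leading byte 0xF1 = 11110001 → 4-byte char #1 = F1 BD A9 96.
Offset 4: leading byte 0xF0 = 11110000 → 4-byte char #2 = F0 92 B7 AE.
Offset 8: leading byte 0xF4 = 11110100 → 4-byte char #3 = F4 8F AF 8E.
Offset 12: leading byte 0xEF = 11101111 → 3-byte char #4 = EF 89 A2.
Offset 15: leading byte 0xE2 = 11100010 → 3-byte char #5 = E2 82 B2.
Offset 18: leading byte 0xF1 = 11110001 → 4-byte char #6 = F1 9C 8A AB.
Offset 22: leading byte 0xF2 = 11110010 → 4-byte char #7 = F2 97 9F B8.
Leading byte 0xF2 = 11110010 matches 11110xxx → 4-byte sequence.
Byte 1: 0xF2 = 11110010, payload 010 (3 bits).
Byte 2: 0x97 = 10010111 (10xxxxxx ✓), payload 010111.
Byte 3: 0x9F = 10011111 (10xxxxxx ✓), payload 011111.
Byte 4: 0xB8 = 10111000 (10xxxxxx ✓), payload 111000.
Concatenate: 010010111011111111000 = 0x977F8 (21 bits → U+977F8).

U+977F8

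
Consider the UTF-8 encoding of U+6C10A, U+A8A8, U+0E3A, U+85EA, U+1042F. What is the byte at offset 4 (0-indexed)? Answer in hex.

0xEA

U+6C10A → 4-byte form F1 AC 84 8A at offsets 0–3.
U+A8A8 → 3-byte form EA A2 A8 at offsets 4–6.
Offset 4 falls in char 2's range; it's byte 1 of EA A2 A8 = 0xEA.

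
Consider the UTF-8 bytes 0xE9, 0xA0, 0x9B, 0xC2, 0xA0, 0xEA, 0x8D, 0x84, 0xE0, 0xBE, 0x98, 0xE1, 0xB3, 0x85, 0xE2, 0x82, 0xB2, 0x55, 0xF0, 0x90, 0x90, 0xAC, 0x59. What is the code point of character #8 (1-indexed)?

Offset 0: leading byte 0xE9 = 11101001 → 3-byte char #1 = E9 A0 9B.
Offset 3: leading byte 0xC2 = 11000010 → 2-byte char #2 = C2 A0.
Offset 5: leading byte 0xEA = 11101010 → 3-byte char #3 = EA 8D 84.
Offset 8: leading byte 0xE0 = 11100000 → 3-byte char #4 = E0 BE 98.
Offset 11: leading byte 0xE1 = 11100001 → 3-byte char #5 = E1 B3 85.
Offset 14: leading byte 0xE2 = 11100010 → 3-byte char #6 = E2 82 B2.
Offset 17: leading byte 0x55 = 01010101 → 1-byte char #7 = 55.
Offset 18: leading byte 0xF0 = 11110000 → 4-byte char #8 = F0 90 90 AC.
Leading byte 0xF0 = 11110000 matches 11110xxx → 4-byte sequence.
Byte 1: 0xF0 = 11110000, payload 000 (3 bits).
Byte 2: 0x90 = 10010000 (10xxxxxx ✓), payload 010000.
Byte 3: 0x90 = 10010000 (10xxxxxx ✓), payload 010000.
Byte 4: 0xAC = 10101100 (10xxxxxx ✓), payload 101100.
Concatenate: 000010000010000101100 = 0x1042C (21 bits → U+1042C).

U+1042C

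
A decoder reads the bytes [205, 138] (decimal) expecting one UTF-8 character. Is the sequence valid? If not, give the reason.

Leading byte 0xCD = 11001101 → 2-byte form.
Continuation bytes 0x8A=10001010 all match 10xxxxxx.
Decoded value 0x34A is ≥ 0x80 (shortest form) and not a surrogate.

valid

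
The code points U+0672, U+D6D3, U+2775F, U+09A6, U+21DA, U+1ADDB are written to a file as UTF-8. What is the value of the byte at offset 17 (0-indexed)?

0xB7

U+0672 → 2-byte form D9 B2 at offsets 0–1.
U+D6D3 → 3-byte form ED 9B 93 at offsets 2–4.
U+2775F → 4-byte form F0 A7 9D 9F at offsets 5–8.
U+09A6 → 3-byte form E0 A6 A6 at offsets 9–11.
U+21DA → 3-byte form E2 87 9A at offsets 12–14.
U+1ADDB → 4-byte form F0 9A B7 9B at offsets 15–18.
Offset 17 falls in char 6's range; it's byte 3 of F0 9A B7 9B = 0xB7.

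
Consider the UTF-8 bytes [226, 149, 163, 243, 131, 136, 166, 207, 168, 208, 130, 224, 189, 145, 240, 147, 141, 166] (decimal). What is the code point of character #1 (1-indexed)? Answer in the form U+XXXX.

Offset 0: leading byte 0xE2 = 11100010 → 3-byte char #1 = E2 95 A3.
Leading byte 0xE2 = 11100010 matches 1110xxxx → 3-byte sequence.
Byte 1: 0xE2 = 11100010, payload 0010 (4 bits).
Byte 2: 0x95 = 10010101 (10xxxxxx ✓), payload 010101.
Byte 3: 0xA3 = 10100011 (10xxxxxx ✓), payload 100011.
Concatenate: 0010010101100011 = 0x2563 (16 bits → U+2563).

U+2563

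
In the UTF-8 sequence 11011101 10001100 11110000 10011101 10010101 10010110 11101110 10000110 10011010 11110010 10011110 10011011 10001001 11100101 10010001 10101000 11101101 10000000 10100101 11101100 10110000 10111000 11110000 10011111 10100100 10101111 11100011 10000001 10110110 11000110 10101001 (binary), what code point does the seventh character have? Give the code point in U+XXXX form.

U+CC38

Offset 0: leading byte 0xDD = 11011101 → 2-byte char #1 = DD 8C.
Offset 2: leading byte 0xF0 = 11110000 → 4-byte char #2 = F0 9D 95 96.
Offset 6: leading byte 0xEE = 11101110 → 3-byte char #3 = EE 86 9A.
Offset 9: leading byte 0xF2 = 11110010 → 4-byte char #4 = F2 9E 9B 89.
Offset 13: leading byte 0xE5 = 11100101 → 3-byte char #5 = E5 91 A8.
Offset 16: leading byte 0xED = 11101101 → 3-byte char #6 = ED 80 A5.
Offset 19: leading byte 0xEC = 11101100 → 3-byte char #7 = EC B0 B8.
Leading byte 0xEC = 11101100 matches 1110xxxx → 3-byte sequence.
Byte 1: 0xEC = 11101100, payload 1100 (4 bits).
Byte 2: 0xB0 = 10110000 (10xxxxxx ✓), payload 110000.
Byte 3: 0xB8 = 10111000 (10xxxxxx ✓), payload 111000.
Concatenate: 1100110000111000 = 0xCC38 (16 bits → U+CC38).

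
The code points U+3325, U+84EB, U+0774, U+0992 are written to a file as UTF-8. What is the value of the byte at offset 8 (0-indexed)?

U+3325 → 3-byte form E3 8C A5 at offsets 0–2.
U+84EB → 3-byte form E8 93 AB at offsets 3–5.
U+0774 → 2-byte form DD B4 at offsets 6–7.
U+0992 → 3-byte form E0 A6 92 at offsets 8–10.
Offset 8 falls in char 4's range; it's byte 1 of E0 A6 92 = 0xE0.

0xE0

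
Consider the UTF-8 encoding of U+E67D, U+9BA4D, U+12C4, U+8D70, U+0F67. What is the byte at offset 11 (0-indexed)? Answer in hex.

0xB5

U+E67D → 3-byte form EE 99 BD at offsets 0–2.
U+9BA4D → 4-byte form F2 9B A9 8D at offsets 3–6.
U+12C4 → 3-byte form E1 8B 84 at offsets 7–9.
U+8D70 → 3-byte form E8 B5 B0 at offsets 10–12.
Offset 11 falls in char 4's range; it's byte 2 of E8 B5 B0 = 0xB5.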